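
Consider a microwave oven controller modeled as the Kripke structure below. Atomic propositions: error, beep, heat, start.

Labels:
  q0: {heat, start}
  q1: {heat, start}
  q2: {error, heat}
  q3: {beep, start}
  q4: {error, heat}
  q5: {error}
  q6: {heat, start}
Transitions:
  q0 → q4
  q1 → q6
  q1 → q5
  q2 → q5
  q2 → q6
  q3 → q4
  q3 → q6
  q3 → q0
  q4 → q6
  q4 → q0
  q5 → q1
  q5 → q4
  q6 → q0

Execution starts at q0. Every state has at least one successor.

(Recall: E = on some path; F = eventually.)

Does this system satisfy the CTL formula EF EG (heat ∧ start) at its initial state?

States satisfying EG (heat ∧ start): ∅.
States satisfying EF EG (heat ∧ start): ∅.
No suitable path/successor from q0 witnesses the formula.
q0 ∉ Sat(EF EG (heat ∧ start)).

No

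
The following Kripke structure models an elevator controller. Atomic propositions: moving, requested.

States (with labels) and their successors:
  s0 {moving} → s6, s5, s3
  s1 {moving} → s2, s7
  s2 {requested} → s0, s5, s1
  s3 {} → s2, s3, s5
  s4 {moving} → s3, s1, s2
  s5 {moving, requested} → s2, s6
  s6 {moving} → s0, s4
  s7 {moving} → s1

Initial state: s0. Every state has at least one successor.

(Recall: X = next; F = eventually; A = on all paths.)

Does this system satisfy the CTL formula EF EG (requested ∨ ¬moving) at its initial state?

States satisfying EG (requested ∨ ¬moving): {s2, s3, s5}.
States satisfying EF EG (requested ∨ ¬moving): {s0, s1, s2, s3, s4, s5, s6, s7}.
Some path from s0 reaches a state where EG (requested ∨ ¬moving) holds.
s0 ∈ Sat(EF EG (requested ∨ ¬moving)).

Satisfied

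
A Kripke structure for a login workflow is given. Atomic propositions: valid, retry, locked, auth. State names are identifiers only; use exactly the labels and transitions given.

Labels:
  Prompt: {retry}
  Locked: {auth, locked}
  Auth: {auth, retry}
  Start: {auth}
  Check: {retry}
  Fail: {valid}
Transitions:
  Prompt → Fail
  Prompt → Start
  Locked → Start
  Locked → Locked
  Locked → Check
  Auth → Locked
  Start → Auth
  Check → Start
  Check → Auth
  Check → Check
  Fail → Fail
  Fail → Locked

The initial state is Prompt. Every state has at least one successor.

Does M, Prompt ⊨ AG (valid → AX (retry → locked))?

Yes

States satisfying valid → AX (retry → locked): {Prompt, Locked, Auth, Start, Check, Fail}.
States satisfying AG (valid → AX (retry → locked)): {Prompt, Locked, Auth, Start, Check, Fail}.
Every state reachable from Prompt satisfies valid → AX (retry → locked).
Prompt ∈ Sat(AG (valid → AX (retry → locked))).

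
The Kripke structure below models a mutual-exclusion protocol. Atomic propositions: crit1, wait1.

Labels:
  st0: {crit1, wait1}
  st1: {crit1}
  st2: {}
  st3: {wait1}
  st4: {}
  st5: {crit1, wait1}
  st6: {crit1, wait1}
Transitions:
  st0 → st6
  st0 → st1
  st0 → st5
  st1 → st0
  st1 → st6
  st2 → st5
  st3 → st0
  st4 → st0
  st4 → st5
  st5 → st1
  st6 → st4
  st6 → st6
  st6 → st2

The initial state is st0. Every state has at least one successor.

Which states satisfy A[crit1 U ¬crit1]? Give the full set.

States satisfying crit1: {st0, st1, st5, st6}.
States satisfying ¬crit1: {st2, st3, st4}.
States satisfying A[crit1 U ¬crit1]: {st2, st3, st4}.

{st2, st3, st4}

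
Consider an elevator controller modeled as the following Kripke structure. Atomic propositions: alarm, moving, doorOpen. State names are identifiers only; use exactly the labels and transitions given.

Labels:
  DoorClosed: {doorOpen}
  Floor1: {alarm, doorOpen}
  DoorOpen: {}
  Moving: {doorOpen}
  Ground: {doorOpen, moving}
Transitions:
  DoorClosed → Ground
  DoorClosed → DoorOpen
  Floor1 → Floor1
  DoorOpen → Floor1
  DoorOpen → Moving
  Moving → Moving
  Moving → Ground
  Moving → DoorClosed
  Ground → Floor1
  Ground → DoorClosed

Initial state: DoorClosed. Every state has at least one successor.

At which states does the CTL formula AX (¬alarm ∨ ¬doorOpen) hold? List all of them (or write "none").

{DoorClosed, Moving}

States satisfying ¬alarm ∨ ¬doorOpen: {DoorClosed, DoorOpen, Moving, Ground}.
States satisfying AX (¬alarm ∨ ¬doorOpen): {DoorClosed, Moving}.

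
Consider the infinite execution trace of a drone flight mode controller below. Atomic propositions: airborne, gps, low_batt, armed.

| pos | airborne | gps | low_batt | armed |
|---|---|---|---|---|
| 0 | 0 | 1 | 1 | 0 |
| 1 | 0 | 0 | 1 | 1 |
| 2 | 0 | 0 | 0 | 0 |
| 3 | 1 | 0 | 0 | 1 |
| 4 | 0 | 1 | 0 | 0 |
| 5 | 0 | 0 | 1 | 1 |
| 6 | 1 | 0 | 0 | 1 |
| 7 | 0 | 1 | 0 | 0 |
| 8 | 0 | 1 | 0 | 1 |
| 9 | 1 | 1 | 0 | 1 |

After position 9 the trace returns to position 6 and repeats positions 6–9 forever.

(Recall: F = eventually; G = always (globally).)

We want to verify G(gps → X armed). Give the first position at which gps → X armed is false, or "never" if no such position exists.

never

gps → X armed holds at every position 0..9, and those are all the positions the trace ever visits, so the invariant G(gps → X armed) is never violated.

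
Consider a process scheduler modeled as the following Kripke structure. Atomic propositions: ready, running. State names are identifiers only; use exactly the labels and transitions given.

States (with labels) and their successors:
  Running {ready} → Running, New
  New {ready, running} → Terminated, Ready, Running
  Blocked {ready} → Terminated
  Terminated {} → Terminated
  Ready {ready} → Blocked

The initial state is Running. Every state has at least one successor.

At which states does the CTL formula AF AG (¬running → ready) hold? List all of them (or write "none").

none

States satisfying AG (¬running → ready): ∅.
States satisfying AF AG (¬running → ready): ∅.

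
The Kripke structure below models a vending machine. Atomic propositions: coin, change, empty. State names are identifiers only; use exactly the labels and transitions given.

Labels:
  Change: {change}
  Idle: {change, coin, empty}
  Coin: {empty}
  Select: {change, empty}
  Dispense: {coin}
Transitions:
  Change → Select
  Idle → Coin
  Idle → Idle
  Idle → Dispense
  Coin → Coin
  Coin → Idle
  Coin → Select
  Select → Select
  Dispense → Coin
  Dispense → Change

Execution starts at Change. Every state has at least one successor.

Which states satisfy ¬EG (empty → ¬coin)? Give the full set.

{Idle}

States satisfying empty → ¬coin: {Change, Coin, Select, Dispense}.
States satisfying EG (empty → ¬coin): {Change, Coin, Select, Dispense}.
States satisfying ¬EG (empty → ¬coin): {Idle}.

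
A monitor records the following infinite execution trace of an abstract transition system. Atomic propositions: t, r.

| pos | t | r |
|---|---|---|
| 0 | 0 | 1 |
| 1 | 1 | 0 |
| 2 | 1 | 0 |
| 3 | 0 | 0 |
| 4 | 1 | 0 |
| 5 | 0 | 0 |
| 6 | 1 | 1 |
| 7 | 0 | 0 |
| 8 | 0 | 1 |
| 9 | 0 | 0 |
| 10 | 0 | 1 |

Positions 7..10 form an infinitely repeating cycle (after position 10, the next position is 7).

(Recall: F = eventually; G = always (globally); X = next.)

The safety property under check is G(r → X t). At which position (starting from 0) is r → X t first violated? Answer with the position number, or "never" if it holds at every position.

6

Check r → X t at each position in order: 0 ✓, 1 ✓, 2 ✓, 3 ✓, 4 ✓, 5 ✓.
At position 6 the labels are {r, t} and the next position 7 has {}, so r → X t is false there. This is the first violation.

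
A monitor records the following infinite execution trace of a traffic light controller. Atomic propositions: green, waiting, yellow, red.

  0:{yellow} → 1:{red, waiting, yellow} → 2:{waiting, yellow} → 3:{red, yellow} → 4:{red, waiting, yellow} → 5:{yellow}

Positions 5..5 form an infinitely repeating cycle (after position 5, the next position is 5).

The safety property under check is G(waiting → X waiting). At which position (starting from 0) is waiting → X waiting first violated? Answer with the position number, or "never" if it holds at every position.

2

Check waiting → X waiting at each position in order: 0 ✓, 1 ✓.
At position 2 the labels are {waiting, yellow} and the next position 3 has {red, yellow}, so waiting → X waiting is false there. This is the first violation.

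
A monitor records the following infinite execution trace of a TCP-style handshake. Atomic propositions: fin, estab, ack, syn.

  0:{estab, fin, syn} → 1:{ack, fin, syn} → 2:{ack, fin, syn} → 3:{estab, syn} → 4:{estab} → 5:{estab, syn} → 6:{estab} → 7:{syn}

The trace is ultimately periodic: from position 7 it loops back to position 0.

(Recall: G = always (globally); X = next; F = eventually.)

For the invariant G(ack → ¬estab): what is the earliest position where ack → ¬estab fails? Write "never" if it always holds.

never

ack → ¬estab holds at every position 0..7, and those are all the positions the trace ever visits, so the invariant G(ack → ¬estab) is never violated.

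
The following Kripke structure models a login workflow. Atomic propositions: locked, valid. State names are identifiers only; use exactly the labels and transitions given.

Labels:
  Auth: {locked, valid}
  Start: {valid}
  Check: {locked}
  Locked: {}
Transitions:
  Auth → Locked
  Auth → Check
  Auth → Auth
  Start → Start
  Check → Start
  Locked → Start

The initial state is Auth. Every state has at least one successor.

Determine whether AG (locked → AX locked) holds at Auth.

Does not hold

States satisfying locked → AX locked: {Start, Locked}.
States satisfying AG (locked → AX locked): {Start, Locked}.
Auth is reachable from Auth and violates locked → AX locked, so AG fails at Auth.
Auth ∉ Sat(AG (locked → AX locked)).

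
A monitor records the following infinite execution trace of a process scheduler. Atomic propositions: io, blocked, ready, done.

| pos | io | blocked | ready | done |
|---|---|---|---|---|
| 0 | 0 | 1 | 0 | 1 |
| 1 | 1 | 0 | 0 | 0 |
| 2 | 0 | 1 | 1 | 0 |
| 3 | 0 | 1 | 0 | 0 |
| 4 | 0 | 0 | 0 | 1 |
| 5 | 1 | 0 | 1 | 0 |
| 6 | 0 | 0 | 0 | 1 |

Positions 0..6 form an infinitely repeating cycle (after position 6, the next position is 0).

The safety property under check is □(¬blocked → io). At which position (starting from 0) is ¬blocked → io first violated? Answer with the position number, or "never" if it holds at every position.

Check ¬blocked → io at each position in order: 0 ✓, 1 ✓, 2 ✓, 3 ✓.
At position 4 the labels are {done}, so ¬blocked → io is false there. This is the first violation.

4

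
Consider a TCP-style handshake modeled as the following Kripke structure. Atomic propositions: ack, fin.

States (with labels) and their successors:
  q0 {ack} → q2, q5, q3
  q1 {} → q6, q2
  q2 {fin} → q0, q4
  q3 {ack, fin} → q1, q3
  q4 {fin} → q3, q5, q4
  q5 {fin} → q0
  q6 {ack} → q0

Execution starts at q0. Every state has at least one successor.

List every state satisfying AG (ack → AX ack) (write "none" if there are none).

none

States satisfying ack → AX ack: {q1, q2, q4, q5, q6}.
States satisfying AG (ack → AX ack): ∅.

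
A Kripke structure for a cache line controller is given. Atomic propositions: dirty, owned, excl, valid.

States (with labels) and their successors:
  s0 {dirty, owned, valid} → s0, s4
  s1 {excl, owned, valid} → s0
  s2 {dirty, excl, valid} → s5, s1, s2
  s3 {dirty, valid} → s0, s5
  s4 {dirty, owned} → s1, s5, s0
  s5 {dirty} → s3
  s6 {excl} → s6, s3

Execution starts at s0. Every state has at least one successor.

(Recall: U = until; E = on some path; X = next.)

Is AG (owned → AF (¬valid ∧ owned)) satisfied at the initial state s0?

States satisfying owned → AF (¬valid ∧ owned): {s2, s3, s4, s5, s6}.
States satisfying AG (owned → AF (¬valid ∧ owned)): ∅.
s0 is reachable from s0 and violates owned → AF (¬valid ∧ owned), so AG fails at s0.
s0 ∉ Sat(AG (owned → AF (¬valid ∧ owned))).

No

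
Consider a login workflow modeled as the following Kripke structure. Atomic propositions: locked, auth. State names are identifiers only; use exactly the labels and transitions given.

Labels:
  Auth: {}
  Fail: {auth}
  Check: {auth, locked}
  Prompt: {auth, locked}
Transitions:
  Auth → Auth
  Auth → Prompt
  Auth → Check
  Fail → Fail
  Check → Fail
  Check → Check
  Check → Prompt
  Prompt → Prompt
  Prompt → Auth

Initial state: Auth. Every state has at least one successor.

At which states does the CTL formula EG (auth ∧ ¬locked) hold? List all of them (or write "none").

States satisfying auth ∧ ¬locked: {Fail}.
States satisfying EG (auth ∧ ¬locked): {Fail}.

{Fail}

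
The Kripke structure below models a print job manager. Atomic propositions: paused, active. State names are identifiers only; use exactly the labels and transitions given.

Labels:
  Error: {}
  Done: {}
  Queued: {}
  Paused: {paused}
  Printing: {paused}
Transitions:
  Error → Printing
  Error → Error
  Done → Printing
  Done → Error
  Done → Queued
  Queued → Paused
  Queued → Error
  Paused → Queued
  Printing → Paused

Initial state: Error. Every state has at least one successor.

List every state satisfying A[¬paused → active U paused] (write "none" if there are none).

States satisfying ¬paused → active: {Paused, Printing}.
States satisfying paused: {Paused, Printing}.
States satisfying A[¬paused → active U paused]: {Paused, Printing}.

{Paused, Printing}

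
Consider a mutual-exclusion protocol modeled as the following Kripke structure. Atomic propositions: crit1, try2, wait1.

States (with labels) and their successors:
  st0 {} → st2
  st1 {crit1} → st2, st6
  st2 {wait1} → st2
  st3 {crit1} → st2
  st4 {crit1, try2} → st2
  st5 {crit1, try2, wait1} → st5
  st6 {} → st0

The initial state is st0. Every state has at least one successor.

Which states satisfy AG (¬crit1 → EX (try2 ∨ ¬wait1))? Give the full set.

{st5}

States satisfying ¬crit1 → EX (try2 ∨ ¬wait1): {st1, st3, st4, st5, st6}.
States satisfying AG (¬crit1 → EX (try2 ∨ ¬wait1)): {st5}.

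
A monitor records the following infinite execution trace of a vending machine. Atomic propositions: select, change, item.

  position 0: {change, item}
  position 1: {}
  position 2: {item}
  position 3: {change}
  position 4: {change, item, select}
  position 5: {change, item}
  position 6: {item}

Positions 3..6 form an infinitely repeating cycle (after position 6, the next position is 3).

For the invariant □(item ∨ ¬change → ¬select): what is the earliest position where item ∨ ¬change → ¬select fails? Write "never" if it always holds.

Check item ∨ ¬change → ¬select at each position in order: 0 ✓, 1 ✓, 2 ✓, 3 ✓.
At position 4 the labels are {change, item, select}, so item ∨ ¬change → ¬select is false there. This is the first violation.

4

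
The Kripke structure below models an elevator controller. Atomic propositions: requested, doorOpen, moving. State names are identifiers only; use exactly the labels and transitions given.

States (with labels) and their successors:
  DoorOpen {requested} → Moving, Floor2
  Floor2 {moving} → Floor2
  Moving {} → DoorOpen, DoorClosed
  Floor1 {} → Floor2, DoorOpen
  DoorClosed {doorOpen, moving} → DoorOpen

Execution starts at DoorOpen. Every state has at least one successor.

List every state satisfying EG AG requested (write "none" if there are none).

none

States satisfying AG requested: ∅.
States satisfying EG AG requested: ∅.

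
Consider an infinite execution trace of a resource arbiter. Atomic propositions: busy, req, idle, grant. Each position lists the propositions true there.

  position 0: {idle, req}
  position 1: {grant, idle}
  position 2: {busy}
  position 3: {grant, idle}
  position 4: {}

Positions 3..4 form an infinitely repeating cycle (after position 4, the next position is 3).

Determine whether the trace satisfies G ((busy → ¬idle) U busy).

(busy → ¬idle) U busy must hold at every position from 0 onward. It fails at position 3, so G ((busy → ¬idle) U busy) is false.

No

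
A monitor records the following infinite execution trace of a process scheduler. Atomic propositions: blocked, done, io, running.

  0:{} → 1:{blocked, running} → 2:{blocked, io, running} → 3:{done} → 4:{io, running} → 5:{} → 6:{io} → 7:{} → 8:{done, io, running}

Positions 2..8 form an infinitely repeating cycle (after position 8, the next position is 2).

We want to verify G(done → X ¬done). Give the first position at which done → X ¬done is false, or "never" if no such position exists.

done → X ¬done holds at every position 0..8, and those are all the positions the trace ever visits, so the invariant G(done → X ¬done) is never violated.

never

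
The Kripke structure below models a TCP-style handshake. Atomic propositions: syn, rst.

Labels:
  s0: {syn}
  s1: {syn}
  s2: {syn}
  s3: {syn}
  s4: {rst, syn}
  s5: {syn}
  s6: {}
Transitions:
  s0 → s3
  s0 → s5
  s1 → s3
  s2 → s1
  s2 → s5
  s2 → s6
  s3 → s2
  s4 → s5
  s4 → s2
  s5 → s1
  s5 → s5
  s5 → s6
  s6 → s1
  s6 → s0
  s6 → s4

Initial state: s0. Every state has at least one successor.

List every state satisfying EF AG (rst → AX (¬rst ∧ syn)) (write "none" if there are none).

States satisfying AG (rst → AX (¬rst ∧ syn)): {s0, s1, s2, s3, s4, s5, s6}.
States satisfying EF AG (rst → AX (¬rst ∧ syn)): {s0, s1, s2, s3, s4, s5, s6}.

{s0, s1, s2, s3, s4, s5, s6}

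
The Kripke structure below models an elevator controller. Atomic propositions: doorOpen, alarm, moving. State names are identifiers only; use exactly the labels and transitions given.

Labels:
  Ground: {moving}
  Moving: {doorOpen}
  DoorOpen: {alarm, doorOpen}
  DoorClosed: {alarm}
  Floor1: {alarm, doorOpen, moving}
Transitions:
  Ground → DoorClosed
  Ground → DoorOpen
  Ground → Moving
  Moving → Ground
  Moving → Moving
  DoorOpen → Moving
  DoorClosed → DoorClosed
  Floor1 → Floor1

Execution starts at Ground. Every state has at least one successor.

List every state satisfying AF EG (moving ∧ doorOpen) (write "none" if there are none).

States satisfying EG (moving ∧ doorOpen): {Floor1}.
States satisfying AF EG (moving ∧ doorOpen): {Floor1}.

{Floor1}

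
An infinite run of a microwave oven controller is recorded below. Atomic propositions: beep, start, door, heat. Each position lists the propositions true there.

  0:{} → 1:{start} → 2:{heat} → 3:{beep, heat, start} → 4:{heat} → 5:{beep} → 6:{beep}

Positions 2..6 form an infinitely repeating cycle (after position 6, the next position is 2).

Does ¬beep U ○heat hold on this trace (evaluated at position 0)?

Walking from position 0: ○heat first holds at position 1, and ¬beep holds at every earlier position along the way, so ¬beep U ○heat holds.

Yes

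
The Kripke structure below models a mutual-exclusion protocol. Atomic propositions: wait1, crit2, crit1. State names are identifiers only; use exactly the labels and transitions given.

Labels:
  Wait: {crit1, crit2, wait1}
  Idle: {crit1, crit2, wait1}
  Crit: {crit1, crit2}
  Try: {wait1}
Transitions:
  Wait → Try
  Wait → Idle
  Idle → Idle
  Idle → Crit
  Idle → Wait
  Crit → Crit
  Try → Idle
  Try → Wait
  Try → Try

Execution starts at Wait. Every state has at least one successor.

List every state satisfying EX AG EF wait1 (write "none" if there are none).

States satisfying AG EF wait1: ∅.
States satisfying EX AG EF wait1: ∅.

none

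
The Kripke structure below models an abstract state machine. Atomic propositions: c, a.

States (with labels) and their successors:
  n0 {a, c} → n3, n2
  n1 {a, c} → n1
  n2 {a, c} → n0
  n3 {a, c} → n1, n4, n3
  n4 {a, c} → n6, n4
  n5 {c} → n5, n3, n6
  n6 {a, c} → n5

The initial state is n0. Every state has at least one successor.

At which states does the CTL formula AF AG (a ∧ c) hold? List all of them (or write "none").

States satisfying AG (a ∧ c): {n1}.
States satisfying AF AG (a ∧ c): {n1}.

{n1}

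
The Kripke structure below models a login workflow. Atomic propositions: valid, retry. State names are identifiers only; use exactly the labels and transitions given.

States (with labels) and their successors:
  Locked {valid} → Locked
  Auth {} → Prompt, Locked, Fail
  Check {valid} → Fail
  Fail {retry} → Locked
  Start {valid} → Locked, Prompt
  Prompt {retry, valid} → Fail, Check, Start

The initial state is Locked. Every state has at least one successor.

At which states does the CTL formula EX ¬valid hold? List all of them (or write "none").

{Auth, Check, Prompt}

States satisfying ¬valid: {Auth, Fail}.
States satisfying EX ¬valid: {Auth, Check, Prompt}.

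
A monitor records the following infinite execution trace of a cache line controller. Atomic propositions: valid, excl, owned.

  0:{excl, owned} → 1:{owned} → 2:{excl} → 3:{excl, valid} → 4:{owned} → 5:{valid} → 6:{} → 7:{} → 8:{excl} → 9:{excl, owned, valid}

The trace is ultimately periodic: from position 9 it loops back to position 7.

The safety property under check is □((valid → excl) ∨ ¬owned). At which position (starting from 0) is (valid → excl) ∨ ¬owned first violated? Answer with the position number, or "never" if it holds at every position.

(valid → excl) ∨ ¬owned holds at every position 0..9, and those are all the positions the trace ever visits, so the invariant □((valid → excl) ∨ ¬owned) is never violated.

never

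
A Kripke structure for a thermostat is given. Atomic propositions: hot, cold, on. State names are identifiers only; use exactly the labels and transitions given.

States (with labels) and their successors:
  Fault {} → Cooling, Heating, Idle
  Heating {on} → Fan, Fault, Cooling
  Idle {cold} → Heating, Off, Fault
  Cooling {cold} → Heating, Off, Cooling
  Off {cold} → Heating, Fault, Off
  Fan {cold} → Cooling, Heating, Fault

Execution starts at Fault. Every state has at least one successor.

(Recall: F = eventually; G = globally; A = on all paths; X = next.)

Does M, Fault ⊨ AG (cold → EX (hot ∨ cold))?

Yes

States satisfying cold → EX (hot ∨ cold): {Fault, Heating, Idle, Cooling, Off, Fan}.
States satisfying AG (cold → EX (hot ∨ cold)): {Fault, Heating, Idle, Cooling, Off, Fan}.
Every state reachable from Fault satisfies cold → EX (hot ∨ cold).
Fault ∈ Sat(AG (cold → EX (hot ∨ cold))).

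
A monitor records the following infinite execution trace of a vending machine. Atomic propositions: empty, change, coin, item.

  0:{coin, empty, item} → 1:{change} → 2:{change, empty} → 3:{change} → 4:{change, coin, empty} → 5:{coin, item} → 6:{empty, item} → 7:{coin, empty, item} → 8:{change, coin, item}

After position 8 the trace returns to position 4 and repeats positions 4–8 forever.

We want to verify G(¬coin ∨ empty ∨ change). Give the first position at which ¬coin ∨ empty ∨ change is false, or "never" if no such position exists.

Check ¬coin ∨ empty ∨ change at each position in order: 0 ✓, 1 ✓, 2 ✓, 3 ✓, 4 ✓.
At position 5 the labels are {coin, item}, so ¬coin ∨ empty ∨ change is false there. This is the first violation.

5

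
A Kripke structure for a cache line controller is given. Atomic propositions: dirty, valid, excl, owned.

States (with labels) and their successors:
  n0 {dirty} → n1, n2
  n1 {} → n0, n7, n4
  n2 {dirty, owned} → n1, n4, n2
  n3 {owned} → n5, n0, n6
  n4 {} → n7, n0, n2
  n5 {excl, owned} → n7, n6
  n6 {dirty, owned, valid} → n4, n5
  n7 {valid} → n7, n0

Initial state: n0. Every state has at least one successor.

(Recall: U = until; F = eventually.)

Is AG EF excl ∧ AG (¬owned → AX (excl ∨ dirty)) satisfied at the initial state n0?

States satisfying EF excl: {n3, n5, n6}.
States satisfying AG EF excl: ∅.
States satisfying ¬owned → AX (excl ∨ dirty): {n2, n3, n5, n6}.
States satisfying AG (¬owned → AX (excl ∨ dirty)): ∅.
States satisfying AG EF excl ∧ AG (¬owned → AX (excl ∨ dirty)): ∅.
n0 ∉ Sat(AG EF excl ∧ AG (¬owned → AX (excl ∨ dirty))).

Does not hold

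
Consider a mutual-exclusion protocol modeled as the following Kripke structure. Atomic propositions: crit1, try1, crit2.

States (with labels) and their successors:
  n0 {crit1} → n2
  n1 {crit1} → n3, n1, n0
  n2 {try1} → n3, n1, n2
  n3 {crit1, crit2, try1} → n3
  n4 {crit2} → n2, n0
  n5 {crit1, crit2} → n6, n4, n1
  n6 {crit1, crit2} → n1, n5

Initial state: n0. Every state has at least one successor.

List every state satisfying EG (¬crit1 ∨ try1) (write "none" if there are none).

{n2, n3, n4}

States satisfying ¬crit1 ∨ try1: {n2, n3, n4}.
States satisfying EG (¬crit1 ∨ try1): {n2, n3, n4}.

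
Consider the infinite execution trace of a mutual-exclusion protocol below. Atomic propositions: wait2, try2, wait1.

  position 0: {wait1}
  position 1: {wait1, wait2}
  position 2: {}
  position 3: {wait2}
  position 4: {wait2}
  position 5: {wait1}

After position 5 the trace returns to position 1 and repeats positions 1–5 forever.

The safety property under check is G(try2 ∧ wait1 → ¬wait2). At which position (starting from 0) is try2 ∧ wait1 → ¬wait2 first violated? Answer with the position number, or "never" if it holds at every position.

try2 ∧ wait1 → ¬wait2 holds at every position 0..5, and those are all the positions the trace ever visits, so the invariant G(try2 ∧ wait1 → ¬wait2) is never violated.

never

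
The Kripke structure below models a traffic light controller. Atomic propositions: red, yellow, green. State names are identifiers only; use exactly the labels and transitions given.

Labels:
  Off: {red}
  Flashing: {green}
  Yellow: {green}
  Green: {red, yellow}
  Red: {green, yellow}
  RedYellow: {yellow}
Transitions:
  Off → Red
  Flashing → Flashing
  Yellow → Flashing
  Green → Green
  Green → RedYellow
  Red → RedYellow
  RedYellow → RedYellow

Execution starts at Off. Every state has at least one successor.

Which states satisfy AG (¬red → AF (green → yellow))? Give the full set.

States satisfying ¬red → AF (green → yellow): {Off, Green, Red, RedYellow}.
States satisfying AG (¬red → AF (green → yellow)): {Off, Green, Red, RedYellow}.

{Off, Green, Red, RedYellow}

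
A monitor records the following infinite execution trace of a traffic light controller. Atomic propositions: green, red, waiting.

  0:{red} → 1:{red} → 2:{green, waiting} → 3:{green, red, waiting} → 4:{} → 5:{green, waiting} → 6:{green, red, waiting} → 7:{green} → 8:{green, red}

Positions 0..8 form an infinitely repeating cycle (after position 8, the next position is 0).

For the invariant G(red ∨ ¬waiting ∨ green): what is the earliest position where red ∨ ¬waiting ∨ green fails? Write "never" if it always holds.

red ∨ ¬waiting ∨ green holds at every position 0..8, and those are all the positions the trace ever visits, so the invariant G(red ∨ ¬waiting ∨ green) is never violated.

never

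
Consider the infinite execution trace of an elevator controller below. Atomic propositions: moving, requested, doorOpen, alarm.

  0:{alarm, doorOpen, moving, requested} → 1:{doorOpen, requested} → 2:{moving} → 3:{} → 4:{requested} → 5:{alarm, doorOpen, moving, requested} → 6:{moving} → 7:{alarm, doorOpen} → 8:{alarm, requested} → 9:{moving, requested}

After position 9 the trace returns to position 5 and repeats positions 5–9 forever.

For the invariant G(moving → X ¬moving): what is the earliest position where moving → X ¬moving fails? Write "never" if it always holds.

5

Check moving → X ¬moving at each position in order: 0 ✓, 1 ✓, 2 ✓, 3 ✓, 4 ✓.
At position 5 the labels are {alarm, doorOpen, moving, requested} and the next position 6 has {moving}, so moving → X ¬moving is false there. This is the first violation.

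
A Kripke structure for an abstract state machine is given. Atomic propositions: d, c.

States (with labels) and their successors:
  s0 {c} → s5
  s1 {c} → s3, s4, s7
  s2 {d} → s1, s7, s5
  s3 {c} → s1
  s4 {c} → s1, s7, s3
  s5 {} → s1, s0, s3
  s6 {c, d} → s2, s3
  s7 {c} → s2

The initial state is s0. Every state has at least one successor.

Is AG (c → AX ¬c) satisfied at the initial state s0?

States satisfying c → AX ¬c: {s0, s2, s5, s7}.
States satisfying AG (c → AX ¬c): ∅.
s1 is reachable from s0 and violates c → AX ¬c, so AG fails at s0.
s0 ∉ Sat(AG (c → AX ¬c)).

Does not hold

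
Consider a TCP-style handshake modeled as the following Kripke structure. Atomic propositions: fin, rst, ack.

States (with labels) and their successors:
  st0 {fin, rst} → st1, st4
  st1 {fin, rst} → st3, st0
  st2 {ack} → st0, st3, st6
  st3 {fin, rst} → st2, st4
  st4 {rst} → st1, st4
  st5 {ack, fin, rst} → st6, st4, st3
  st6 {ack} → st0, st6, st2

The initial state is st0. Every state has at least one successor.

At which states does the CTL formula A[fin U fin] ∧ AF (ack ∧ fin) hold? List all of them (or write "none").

{st5}

States satisfying fin: {st0, st1, st3, st5}.
States satisfying A[fin U fin]: {st0, st1, st3, st5}.
States satisfying ack ∧ fin: {st5}.
States satisfying AF (ack ∧ fin): {st5}.
States satisfying A[fin U fin] ∧ AF (ack ∧ fin): {st5}.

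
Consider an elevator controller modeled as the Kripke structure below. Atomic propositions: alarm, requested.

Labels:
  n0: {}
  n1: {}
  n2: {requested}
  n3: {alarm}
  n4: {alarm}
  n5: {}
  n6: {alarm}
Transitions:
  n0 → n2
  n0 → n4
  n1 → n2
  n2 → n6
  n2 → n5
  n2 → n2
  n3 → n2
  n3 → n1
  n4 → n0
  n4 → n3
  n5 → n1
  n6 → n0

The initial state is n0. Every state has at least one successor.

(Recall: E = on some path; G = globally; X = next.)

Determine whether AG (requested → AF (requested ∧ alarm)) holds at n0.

Violated

States satisfying requested → AF (requested ∧ alarm): {n0, n1, n3, n4, n5, n6}.
States satisfying AG (requested → AF (requested ∧ alarm)): ∅.
n2 is reachable from n0 and violates requested → AF (requested ∧ alarm), so AG fails at n0.
n0 ∉ Sat(AG (requested → AF (requested ∧ alarm))).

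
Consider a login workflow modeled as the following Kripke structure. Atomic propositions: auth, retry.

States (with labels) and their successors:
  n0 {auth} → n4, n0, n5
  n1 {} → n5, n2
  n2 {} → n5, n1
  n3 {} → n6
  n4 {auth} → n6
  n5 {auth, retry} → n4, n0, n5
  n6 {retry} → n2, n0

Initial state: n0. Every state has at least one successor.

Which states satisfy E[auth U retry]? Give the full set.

States satisfying auth: {n0, n4, n5}.
States satisfying retry: {n5, n6}.
States satisfying E[auth U retry]: {n0, n4, n5, n6}.

{n0, n4, n5, n6}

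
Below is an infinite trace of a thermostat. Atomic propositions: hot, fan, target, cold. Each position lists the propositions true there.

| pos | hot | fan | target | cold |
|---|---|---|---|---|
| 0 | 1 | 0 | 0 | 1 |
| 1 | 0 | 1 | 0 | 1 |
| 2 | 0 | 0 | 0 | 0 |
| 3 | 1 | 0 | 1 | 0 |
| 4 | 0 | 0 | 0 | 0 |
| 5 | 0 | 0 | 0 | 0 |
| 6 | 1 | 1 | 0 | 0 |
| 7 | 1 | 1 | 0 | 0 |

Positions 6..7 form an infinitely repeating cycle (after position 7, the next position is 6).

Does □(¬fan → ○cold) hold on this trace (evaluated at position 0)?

¬fan → ○cold must hold at every position from 0 onward. It fails at position 2, so □(¬fan → ○cold) is false.
Positions where ¬fan holds: 0, 2, 3, 4, 5.
Check ○cold at each: 0→ok, 2→fails, 3→fails, 4→fails, 5→fails.

Does not hold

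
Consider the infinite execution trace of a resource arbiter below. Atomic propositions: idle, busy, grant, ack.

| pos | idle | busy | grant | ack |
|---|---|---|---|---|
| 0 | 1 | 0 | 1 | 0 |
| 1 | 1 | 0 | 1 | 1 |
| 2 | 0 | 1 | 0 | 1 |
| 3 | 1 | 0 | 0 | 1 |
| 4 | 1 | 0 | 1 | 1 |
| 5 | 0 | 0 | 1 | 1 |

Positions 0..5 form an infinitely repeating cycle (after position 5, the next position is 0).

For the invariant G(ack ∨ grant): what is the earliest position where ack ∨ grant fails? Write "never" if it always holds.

ack ∨ grant holds at every position 0..5, and those are all the positions the trace ever visits, so the invariant G(ack ∨ grant) is never violated.

never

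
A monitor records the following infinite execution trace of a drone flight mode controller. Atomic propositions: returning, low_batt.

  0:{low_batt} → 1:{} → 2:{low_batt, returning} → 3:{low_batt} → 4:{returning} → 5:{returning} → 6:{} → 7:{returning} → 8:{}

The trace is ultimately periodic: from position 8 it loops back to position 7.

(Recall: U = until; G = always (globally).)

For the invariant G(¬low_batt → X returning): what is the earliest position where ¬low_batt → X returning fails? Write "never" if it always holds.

5

Check ¬low_batt → X returning at each position in order: 0 ✓, 1 ✓, 2 ✓, 3 ✓, 4 ✓.
At position 5 the labels are {returning} and the next position 6 has {}, so ¬low_batt → X returning is false there. This is the first violation.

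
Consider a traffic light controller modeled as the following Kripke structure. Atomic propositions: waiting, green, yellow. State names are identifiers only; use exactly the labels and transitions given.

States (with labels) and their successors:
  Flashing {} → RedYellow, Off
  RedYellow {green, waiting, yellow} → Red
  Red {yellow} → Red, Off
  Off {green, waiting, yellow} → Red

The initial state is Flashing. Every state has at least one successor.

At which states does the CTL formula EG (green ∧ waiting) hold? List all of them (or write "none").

none

States satisfying green ∧ waiting: {RedYellow, Off}.
States satisfying EG (green ∧ waiting): ∅.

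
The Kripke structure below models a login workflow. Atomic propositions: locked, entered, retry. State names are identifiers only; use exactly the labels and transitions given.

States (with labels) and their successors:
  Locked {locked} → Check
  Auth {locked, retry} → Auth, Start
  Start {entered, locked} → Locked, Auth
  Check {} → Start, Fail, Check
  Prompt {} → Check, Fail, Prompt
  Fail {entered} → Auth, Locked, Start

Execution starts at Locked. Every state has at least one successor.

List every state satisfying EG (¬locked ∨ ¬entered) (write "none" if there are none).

{Locked, Auth, Check, Prompt, Fail}

States satisfying ¬locked ∨ ¬entered: {Locked, Auth, Check, Prompt, Fail}.
States satisfying EG (¬locked ∨ ¬entered): {Locked, Auth, Check, Prompt, Fail}.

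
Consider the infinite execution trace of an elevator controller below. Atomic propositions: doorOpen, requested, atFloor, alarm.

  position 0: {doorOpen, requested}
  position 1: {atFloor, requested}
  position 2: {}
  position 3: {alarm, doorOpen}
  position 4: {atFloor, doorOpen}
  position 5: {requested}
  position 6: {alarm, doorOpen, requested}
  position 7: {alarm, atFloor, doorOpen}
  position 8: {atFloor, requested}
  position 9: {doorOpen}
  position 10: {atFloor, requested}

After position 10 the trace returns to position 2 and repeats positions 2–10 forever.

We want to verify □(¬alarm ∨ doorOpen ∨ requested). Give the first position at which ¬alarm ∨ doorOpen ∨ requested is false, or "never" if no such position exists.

never

¬alarm ∨ doorOpen ∨ requested holds at every position 0..10, and those are all the positions the trace ever visits, so the invariant □(¬alarm ∨ doorOpen ∨ requested) is never violated.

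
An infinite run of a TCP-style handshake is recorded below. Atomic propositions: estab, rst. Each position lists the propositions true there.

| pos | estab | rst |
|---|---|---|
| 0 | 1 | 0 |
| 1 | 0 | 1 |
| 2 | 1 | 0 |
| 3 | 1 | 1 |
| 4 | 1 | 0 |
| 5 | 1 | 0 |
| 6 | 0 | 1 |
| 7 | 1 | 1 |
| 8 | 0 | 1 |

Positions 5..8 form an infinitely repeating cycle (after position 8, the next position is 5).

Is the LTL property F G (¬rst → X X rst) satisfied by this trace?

G (¬rst → X X rst) holds at position 3, which is reachable from 0, so F G (¬rst → X X rst) holds.

Satisfied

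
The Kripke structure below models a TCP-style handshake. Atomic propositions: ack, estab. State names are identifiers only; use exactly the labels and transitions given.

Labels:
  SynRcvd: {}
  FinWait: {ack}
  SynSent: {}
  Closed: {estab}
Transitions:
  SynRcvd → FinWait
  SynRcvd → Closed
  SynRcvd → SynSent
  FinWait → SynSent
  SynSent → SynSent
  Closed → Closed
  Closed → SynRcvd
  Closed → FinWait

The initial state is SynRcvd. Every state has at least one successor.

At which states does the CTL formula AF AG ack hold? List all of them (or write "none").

none

States satisfying AG ack: ∅.
States satisfying AF AG ack: ∅.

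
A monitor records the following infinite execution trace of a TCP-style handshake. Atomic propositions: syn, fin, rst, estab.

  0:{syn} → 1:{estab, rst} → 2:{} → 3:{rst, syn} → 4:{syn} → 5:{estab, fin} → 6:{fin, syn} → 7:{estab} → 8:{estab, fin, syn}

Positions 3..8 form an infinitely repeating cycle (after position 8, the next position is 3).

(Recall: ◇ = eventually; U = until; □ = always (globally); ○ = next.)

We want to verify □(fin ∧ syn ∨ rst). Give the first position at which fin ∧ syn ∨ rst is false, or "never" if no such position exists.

At position 0 the labels are {syn}, so fin ∧ syn ∨ rst is false there. This is the first violation.

0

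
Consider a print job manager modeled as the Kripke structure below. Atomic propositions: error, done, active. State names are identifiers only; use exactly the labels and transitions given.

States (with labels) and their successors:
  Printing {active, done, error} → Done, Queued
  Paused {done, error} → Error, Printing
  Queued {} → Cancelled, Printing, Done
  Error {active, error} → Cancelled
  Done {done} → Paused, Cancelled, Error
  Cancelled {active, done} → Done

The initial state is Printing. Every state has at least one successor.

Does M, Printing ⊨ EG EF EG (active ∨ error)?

States satisfying EF EG (active ∨ error): ∅.
States satisfying EG EF EG (active ∨ error): ∅.
No suitable path/successor from Printing witnesses the formula.
Printing ∉ Sat(EG EF EG (active ∨ error)).

Violated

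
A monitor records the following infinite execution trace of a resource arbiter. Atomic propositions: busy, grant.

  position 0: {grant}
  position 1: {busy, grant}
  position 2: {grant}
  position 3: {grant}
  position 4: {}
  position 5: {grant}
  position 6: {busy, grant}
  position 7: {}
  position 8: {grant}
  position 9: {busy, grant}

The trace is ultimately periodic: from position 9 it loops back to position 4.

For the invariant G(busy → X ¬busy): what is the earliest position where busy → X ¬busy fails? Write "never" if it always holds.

busy → X ¬busy holds at every position 0..9, and those are all the positions the trace ever visits, so the invariant G(busy → X ¬busy) is never violated.

never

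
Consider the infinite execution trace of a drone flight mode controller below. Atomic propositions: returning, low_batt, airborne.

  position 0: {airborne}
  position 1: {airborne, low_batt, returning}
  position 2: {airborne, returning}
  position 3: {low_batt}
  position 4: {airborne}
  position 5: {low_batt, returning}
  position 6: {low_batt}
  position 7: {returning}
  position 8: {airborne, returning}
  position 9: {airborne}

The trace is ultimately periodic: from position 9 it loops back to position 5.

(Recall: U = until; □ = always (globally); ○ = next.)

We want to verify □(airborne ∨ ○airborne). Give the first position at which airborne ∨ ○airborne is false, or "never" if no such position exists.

Check airborne ∨ ○airborne at each position in order: 0 ✓, 1 ✓, 2 ✓, 3 ✓, 4 ✓.
At position 5 the labels are {low_batt, returning} and the next position 6 has {low_batt}, so airborne ∨ ○airborne is false there. This is the first violation.

5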